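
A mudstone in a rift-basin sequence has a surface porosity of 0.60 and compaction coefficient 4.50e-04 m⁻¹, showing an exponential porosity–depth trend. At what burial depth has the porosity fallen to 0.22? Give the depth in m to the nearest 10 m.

Working in km (1 km = 1000 m; c in km⁻¹ = c in m⁻¹ × 1000):
Invert Athy's law: z = ln(phi₀/phi) / c
z = ln(0.6/0.22) / 0.45 = ln(2.727) / 0.45 = 1.0033 / 0.45 = 2.230 km

2230 m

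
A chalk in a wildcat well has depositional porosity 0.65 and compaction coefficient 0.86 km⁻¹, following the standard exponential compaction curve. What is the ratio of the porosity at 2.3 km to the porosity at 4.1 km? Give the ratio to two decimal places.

n(Z₁)/n(Z₂) = e^(−c·Z₁)/e^(−c·Z₂) = e^{c(Z₂−Z₁)}
= exp(0.86 × 1.8) = exp(1.548) = 4.7021

4.70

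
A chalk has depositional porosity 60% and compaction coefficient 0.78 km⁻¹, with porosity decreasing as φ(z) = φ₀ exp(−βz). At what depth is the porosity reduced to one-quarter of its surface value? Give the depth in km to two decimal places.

φ/φ₀ = 1/4 ⇒ exp(−β·z) = 1/4 ⇒ z = ln(4) / β
z = 1.3863 / 0.78 = 1.777 km

1.78 km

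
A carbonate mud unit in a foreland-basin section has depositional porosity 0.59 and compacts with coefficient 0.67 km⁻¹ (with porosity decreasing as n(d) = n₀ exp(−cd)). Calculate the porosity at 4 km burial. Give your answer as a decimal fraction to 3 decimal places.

n = n₀·exp(−c·d) = 0.59 × exp(−0.67 × 4) = 0.59 × exp(−2.68)
  = 0.59 × 0.0686 = 0.0405

0.040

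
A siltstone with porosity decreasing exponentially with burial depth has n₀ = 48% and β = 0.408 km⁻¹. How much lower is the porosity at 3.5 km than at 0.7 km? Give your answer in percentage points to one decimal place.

n(0.7) = 0.48·e^(−0.408×0.7) = 0.3608
n(3.5) = 0.48·e^(−0.408×3.5) = 0.1151
Δn = 0.3608 − 0.1151 = 0.2457

24.6 percentage points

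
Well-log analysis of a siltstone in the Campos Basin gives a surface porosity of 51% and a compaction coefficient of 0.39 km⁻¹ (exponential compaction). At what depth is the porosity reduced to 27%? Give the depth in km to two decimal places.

1.63 km

Invert Athy's law: z = ln(n₀/n) / k
z = ln(0.51/0.27) / 0.39 = ln(1.889) / 0.39 = 0.6360 / 0.39 = 1.631 km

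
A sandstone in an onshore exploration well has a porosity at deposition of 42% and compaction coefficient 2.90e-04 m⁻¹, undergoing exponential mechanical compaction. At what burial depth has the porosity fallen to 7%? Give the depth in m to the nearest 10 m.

Working in km (1 km = 1000 m; β in km⁻¹ = β in m⁻¹ × 1000):
Invert Athy's law: Z = ln(φ₀/φ) / β
Z = ln(0.42/0.07) / 0.29 = ln(6) / 0.29 = 1.7918 / 0.29 = 6.178 km

6180 m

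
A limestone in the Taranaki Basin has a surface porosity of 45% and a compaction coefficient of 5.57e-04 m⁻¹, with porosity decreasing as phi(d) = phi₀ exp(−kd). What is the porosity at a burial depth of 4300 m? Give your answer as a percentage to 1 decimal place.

4.1%

Working in km (1 km = 1000 m; k in km⁻¹ = k in m⁻¹ × 1000):
phi = phi₀·exp(−k·d) = 0.45 × exp(−0.557 × 4.3) = 0.45 × exp(−2.395)
  = 0.45 × 0.0912 = 0.0410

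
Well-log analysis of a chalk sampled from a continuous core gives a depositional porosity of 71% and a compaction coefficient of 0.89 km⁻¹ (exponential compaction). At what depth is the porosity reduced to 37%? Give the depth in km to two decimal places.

0.73 km

Invert Athy's law: z = ln(phi₀/phi) / k
z = ln(0.71/0.37) / 0.89 = ln(1.919) / 0.89 = 0.6518 / 0.89 = 0.732 km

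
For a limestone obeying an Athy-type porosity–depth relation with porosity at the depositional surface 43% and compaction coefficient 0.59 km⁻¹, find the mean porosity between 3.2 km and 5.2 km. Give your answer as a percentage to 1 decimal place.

3.8%

⟨phi⟩ = (1/(Z₂−Z₁)) ∫ phi₀ e^(−βZ) dZ = phi₀·(e^(−β·Z₁) − e^(−β·Z₂)) / (β·(Z₂−Z₁))
e^(−0.59×3.2) = 0.1514; e^(−0.59×5.2) = 0.0465
⟨phi⟩ = 0.43 × (0.1514 − 0.0465) / (0.59 × 2) = 0.43 × 0.0889 = 0.0382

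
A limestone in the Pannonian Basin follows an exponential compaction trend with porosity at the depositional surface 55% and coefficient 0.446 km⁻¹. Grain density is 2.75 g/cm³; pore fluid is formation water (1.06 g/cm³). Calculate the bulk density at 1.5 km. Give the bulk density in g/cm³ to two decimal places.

Porosity at depth: φ = 0.55·exp(−0.446×1.5) = 0.55×0.5122 = 0.2817
Bulk density: ρ_b = (1−φ)ρ_g + φ·ρ_f = 0.7183×2.75 + 0.2817×1.06
       = 1.975 + 0.299 = 2.274 g/cm³

2.27 g/cm³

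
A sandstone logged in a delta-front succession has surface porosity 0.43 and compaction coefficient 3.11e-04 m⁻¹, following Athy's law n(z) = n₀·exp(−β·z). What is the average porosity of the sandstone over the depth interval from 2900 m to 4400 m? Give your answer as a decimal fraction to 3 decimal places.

0.139

Working in km (1 km = 1000 m; β in km⁻¹ = β in m⁻¹ × 1000):
⟨n⟩ = (1/(z₂−z₁)) ∫ n₀ e^(−βz) dz = n₀·(e^(−β·z₁) − e^(−β·z₂)) / (β·(z₂−z₁))
e^(−0.311×2.9) = 0.4058; e^(−0.311×4.4) = 0.2545
⟨n⟩ = 0.43 × (0.4058 − 0.2545) / (0.311 × 1.5) = 0.43 × 0.3243 = 0.1394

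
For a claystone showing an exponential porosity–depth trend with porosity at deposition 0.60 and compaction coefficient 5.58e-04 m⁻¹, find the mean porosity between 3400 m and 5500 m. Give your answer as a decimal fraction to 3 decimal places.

Working in km (1 km = 1000 m; β in km⁻¹ = β in m⁻¹ × 1000):
⟨n⟩ = (1/(d₂−d₁)) ∫ n₀ e^(−βd) dd = n₀·(e^(−β·d₁) − e^(−β·d₂)) / (β·(d₂−d₁))
e^(−0.558×3.4) = 0.1500; e^(−0.558×5.5) = 0.0465
⟨n⟩ = 0.6 × (0.1500 − 0.0465) / (0.558 × 2.1) = 0.6 × 0.0883 = 0.0530

0.053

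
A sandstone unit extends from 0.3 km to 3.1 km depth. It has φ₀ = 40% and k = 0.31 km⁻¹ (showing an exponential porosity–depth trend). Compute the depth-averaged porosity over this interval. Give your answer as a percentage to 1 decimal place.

24.4%

⟨φ⟩ = (1/(Z₂−Z₁)) ∫ φ₀ e^(−kZ) dZ = φ₀·(e^(−k·Z₁) − e^(−k·Z₂)) / (k·(Z₂−Z₁))
e^(−0.31×0.3) = 0.9112; e^(−0.31×3.1) = 0.3825
⟨φ⟩ = 0.4 × (0.9112 − 0.3825) / (0.31 × 2.8) = 0.4 × 0.6091 = 0.2436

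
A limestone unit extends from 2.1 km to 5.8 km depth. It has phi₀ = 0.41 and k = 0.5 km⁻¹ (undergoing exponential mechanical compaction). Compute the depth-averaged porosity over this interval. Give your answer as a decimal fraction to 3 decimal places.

⟨phi⟩ = (1/(Z₂−Z₁)) ∫ phi₀ e^(−kZ) dZ = phi₀·(e^(−k·Z₁) − e^(−k·Z₂)) / (k·(Z₂−Z₁))
e^(−0.5×2.1) = 0.3499; e^(−0.5×5.8) = 0.0550
⟨phi⟩ = 0.41 × (0.3499 − 0.0550) / (0.5 × 3.7) = 0.41 × 0.1594 = 0.0654

0.065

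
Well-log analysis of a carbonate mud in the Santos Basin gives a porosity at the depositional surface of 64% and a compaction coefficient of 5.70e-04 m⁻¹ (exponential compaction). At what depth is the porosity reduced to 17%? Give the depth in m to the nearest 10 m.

2330 m

Working in km (1 km = 1000 m; c in km⁻¹ = c in m⁻¹ × 1000):
Invert Athy's law: d = ln(phi₀/phi) / c
d = ln(0.64/0.17) / 0.57 = ln(3.765) / 0.57 = 1.3257 / 0.57 = 2.326 km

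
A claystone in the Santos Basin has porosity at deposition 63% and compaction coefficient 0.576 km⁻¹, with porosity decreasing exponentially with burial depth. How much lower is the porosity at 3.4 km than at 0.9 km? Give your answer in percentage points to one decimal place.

28.6 percentage points

n(0.9) = 0.63·e^(−0.576×0.9) = 0.3751
n(3.4) = 0.63·e^(−0.576×3.4) = 0.0889
Δn = 0.3751 − 0.0889 = 0.2863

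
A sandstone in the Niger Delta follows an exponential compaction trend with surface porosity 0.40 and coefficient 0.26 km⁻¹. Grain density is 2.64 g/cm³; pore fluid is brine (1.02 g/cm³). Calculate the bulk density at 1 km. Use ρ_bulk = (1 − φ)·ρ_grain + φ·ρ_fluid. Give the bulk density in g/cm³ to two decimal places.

Porosity at depth: φ = 0.4·exp(−0.26×1) = 0.4×0.7711 = 0.3084
Bulk density: ρ_b = (1−φ)ρ_g + φ·ρ_f = 0.6916×2.64 + 0.3084×1.02
       = 1.826 + 0.315 = 2.140 g/cm³

2.14 g/cm³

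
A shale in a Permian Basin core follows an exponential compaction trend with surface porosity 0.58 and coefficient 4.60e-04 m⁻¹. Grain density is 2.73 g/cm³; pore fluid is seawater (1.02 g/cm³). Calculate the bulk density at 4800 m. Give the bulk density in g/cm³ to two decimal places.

2.62 g/cm³

Working in km (1 km = 1000 m; c in km⁻¹ = c in m⁻¹ × 1000):
Porosity at depth: phi = 0.58·exp(−0.46×4.8) = 0.58×0.1099 = 0.0638
Bulk density: ρ_b = (1−phi)ρ_g + phi·ρ_f = 0.9362×2.73 + 0.0638×1.02
       = 2.556 + 0.065 = 2.621 g/cm³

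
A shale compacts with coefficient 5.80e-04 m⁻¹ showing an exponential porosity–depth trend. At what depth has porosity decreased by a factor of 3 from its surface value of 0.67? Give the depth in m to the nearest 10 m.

Working in km (1 km = 1000 m; β in km⁻¹ = β in m⁻¹ × 1000):
phi/phi₀ = 1/3 ⇒ exp(−β·z) = 1/3 ⇒ z = ln(3) / β
z = 1.0986 / 0.58 = 1.894 km

1890 m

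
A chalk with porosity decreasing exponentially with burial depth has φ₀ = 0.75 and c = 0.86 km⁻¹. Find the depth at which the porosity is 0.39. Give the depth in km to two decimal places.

0.76 km

Invert Athy's law: z = ln(φ₀/φ) / c
z = ln(0.75/0.39) / 0.86 = ln(1.923) / 0.86 = 0.6539 / 0.86 = 0.760 km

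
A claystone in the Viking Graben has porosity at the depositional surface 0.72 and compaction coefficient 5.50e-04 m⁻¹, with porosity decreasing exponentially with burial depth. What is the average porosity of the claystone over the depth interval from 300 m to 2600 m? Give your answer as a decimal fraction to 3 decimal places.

Working in km (1 km = 1000 m; c in km⁻¹ = c in m⁻¹ × 1000):
⟨n⟩ = (1/(d₂−d₁)) ∫ n₀ e^(−cd) dd = n₀·(e^(−c·d₁) − e^(−c·d₂)) / (c·(d₂−d₁))
e^(−0.55×0.3) = 0.8479; e^(−0.55×2.6) = 0.2393
⟨n⟩ = 0.72 × (0.8479 − 0.2393) / (0.55 × 2.3) = 0.72 × 0.4811 = 0.3464

0.346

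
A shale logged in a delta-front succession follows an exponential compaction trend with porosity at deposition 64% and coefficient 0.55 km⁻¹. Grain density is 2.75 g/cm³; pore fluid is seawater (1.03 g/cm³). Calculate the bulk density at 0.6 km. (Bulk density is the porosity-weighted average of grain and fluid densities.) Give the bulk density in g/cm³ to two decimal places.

1.96 g/cm³

Porosity at depth: φ = 0.64·exp(−0.55×0.6) = 0.64×0.7189 = 0.4601
Bulk density: ρ_b = (1−φ)ρ_g + φ·ρ_f = 0.5399×2.75 + 0.4601×1.03
       = 1.485 + 0.474 = 1.959 g/cm³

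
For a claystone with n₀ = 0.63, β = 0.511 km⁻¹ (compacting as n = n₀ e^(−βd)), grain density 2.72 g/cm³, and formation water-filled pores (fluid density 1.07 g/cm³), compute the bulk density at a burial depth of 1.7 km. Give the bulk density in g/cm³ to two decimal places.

Porosity at depth: n = 0.63·exp(−0.511×1.7) = 0.63×0.4195 = 0.2643
Bulk density: ρ_b = (1−n)ρ_g + n·ρ_f = 0.7357×2.72 + 0.2643×1.07
       = 2.001 + 0.283 = 2.284 g/cm³

2.28 g/cm³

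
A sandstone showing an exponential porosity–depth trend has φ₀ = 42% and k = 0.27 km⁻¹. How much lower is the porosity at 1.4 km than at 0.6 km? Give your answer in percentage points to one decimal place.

6.9 percentage points

φ(0.6) = 0.42·e^(−0.27×0.6) = 0.3572
φ(1.4) = 0.42·e^(−0.27×1.4) = 0.2878
Δφ = 0.3572 − 0.2878 = 0.0694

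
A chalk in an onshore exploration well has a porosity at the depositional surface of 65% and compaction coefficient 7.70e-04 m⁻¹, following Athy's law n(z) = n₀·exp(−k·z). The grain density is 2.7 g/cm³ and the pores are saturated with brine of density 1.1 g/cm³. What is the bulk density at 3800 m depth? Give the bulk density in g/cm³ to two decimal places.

2.64 g/cm³

Working in km (1 km = 1000 m; k in km⁻¹ = k in m⁻¹ × 1000):
Porosity at depth: n = 0.65·exp(−0.77×3.8) = 0.65×0.0536 = 0.0348
Bulk density: ρ_b = (1−n)ρ_g + n·ρ_f = 0.9652×2.7 + 0.0348×1.1
       = 2.606 + 0.038 = 2.644 g/cm³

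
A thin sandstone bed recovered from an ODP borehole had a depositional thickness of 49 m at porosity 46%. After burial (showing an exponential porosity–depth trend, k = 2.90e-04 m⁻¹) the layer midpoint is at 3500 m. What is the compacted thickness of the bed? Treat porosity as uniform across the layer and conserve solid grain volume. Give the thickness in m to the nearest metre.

32 m

Working in km (1 km = 1000 m; k in km⁻¹ = k in m⁻¹ × 1000):
Porosity at 3.5 km: φ = 0.46·exp(−0.29×3.5) = 0.1667
Solid-volume conservation: h(1−φ) = h₀(1−φ₀) ⇒ h = h₀·(1−φ₀)/(1−φ)
h = 0.049 × (1 − 0.46)/(1 − 0.1667) = 0.049 × 0.6480 = 0.0318 km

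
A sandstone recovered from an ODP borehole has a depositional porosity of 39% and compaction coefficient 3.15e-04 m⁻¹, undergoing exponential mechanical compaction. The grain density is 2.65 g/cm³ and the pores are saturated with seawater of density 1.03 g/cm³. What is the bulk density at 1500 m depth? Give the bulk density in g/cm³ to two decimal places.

2.26 g/cm³

Working in km (1 km = 1000 m; c in km⁻¹ = c in m⁻¹ × 1000):
Porosity at depth: φ = 0.39·exp(−0.315×1.5) = 0.39×0.6234 = 0.2431
Bulk density: ρ_b = (1−φ)ρ_g + φ·ρ_f = 0.7569×2.65 + 0.2431×1.03
       = 2.006 + 0.250 = 2.256 g/cm³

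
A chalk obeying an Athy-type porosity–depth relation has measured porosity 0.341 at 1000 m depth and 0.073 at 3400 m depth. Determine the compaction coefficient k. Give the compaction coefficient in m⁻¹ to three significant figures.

Working in km (1 km = 1000 m; k in km⁻¹ = k in m⁻¹ × 1000):
Athy: n(Z) = n₀ e^(−kZ) ⇒ n₁/n₂ = e^{k(Z₂−Z₁)} ⇒ k = ln(n₁/n₂)/(Z₂−Z₁)
k = ln(0.341/0.073) / (3.4 − 1) = ln(4.671) / 2.4 = 1.5414 / 2.4 = 0.6423 km⁻¹

0.000642 m⁻¹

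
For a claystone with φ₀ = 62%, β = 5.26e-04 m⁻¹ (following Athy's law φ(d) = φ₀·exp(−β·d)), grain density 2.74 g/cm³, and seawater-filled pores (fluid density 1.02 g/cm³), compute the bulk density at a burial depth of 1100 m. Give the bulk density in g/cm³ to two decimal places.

2.14 g/cm³

Working in km (1 km = 1000 m; β in km⁻¹ = β in m⁻¹ × 1000):
Porosity at depth: φ = 0.62·exp(−0.526×1.1) = 0.62×0.5607 = 0.3476
Bulk density: ρ_b = (1−φ)ρ_g + φ·ρ_f = 0.6524×2.74 + 0.3476×1.02
       = 1.788 + 0.355 = 2.142 g/cm³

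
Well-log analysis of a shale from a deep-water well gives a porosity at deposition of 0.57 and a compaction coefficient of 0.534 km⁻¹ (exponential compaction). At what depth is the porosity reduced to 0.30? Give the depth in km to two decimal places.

Invert Athy's law: Z = ln(φ₀/φ) / k
Z = ln(0.57/0.3) / 0.534 = ln(1.9) / 0.534 = 0.6419 / 0.534 = 1.202 km

1.20 km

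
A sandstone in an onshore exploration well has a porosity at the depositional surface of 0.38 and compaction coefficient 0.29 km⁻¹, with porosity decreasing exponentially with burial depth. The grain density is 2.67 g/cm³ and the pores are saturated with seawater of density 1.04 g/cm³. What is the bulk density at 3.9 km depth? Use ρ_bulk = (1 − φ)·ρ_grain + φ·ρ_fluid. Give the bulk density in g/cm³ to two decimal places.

2.47 g/cm³

Porosity at depth: phi = 0.38·exp(−0.29×3.9) = 0.38×0.3227 = 0.1226
Bulk density: ρ_b = (1−phi)ρ_g + phi·ρ_f = 0.8774×2.67 + 0.1226×1.04
       = 2.343 + 0.128 = 2.470 g/cm³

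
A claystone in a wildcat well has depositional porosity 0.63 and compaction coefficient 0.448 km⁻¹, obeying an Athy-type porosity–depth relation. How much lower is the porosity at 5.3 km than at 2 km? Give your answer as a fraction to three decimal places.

phi(2) = 0.63·e^(−0.448×2) = 0.2572
phi(5.3) = 0.63·e^(−0.448×5.3) = 0.0586
Δphi = 0.2572 − 0.0586 = 0.1985

0.199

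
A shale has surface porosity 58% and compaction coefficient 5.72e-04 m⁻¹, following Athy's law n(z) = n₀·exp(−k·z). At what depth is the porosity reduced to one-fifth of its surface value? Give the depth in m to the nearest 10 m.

2810 m

Working in km (1 km = 1000 m; k in km⁻¹ = k in m⁻¹ × 1000):
n/n₀ = 1/5 ⇒ exp(−k·z) = 1/5 ⇒ z = ln(5) / k
z = 1.6094 / 0.572 = 2.814 km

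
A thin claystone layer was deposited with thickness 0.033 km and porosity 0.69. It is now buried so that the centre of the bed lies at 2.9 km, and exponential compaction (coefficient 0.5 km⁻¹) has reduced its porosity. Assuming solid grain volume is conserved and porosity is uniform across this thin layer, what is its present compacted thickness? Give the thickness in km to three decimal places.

Porosity at 2.9 km: phi = 0.69·exp(−0.5×2.9) = 0.1619
Solid-volume conservation: h(1−phi) = h₀(1−phi₀) ⇒ h = h₀·(1−phi₀)/(1−phi)
h = 0.033 × (1 − 0.69)/(1 − 0.1619) = 0.033 × 0.3699 = 0.0122 km

0.012 km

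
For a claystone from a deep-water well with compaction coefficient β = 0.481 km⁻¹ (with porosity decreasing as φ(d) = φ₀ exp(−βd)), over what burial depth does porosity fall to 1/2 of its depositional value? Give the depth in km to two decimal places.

1.44 km

φ/φ₀ = 1/2 ⇒ exp(−β·d) = 1/2 ⇒ d = ln(2) / β
d = 0.6931 / 0.481 = 1.441 km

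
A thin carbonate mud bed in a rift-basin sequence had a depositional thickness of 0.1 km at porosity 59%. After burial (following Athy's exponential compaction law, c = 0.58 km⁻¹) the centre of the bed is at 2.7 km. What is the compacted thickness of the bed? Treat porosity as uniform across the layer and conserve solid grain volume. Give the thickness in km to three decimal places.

0.047 km

Porosity at 2.7 km: phi = 0.59·exp(−0.58×2.7) = 0.1232
Solid-volume conservation: h(1−phi) = h₀(1−phi₀) ⇒ h = h₀·(1−phi₀)/(1−phi)
h = 0.1 × (1 − 0.59)/(1 − 0.1232) = 0.1 × 0.4676 = 0.0468 km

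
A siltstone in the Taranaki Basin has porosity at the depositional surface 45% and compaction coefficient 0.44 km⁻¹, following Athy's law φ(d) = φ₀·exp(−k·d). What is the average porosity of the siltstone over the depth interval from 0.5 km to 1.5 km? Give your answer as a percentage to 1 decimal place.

⟨φ⟩ = (1/(d₂−d₁)) ∫ φ₀ e^(−kd) dd = φ₀·(e^(−k·d₁) − e^(−k·d₂)) / (k·(d₂−d₁))
e^(−0.44×0.5) = 0.8025; e^(−0.44×1.5) = 0.5169
⟨φ⟩ = 0.45 × (0.8025 − 0.5169) / (0.44 × 1) = 0.45 × 0.6492 = 0.2922

29.2%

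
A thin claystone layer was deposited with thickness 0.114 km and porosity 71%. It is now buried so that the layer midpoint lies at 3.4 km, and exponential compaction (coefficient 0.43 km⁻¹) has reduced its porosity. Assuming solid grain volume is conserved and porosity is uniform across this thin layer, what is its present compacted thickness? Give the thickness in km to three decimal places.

0.040 km

Porosity at 3.4 km: φ = 0.71·exp(−0.43×3.4) = 0.1646
Solid-volume conservation: h(1−φ) = h₀(1−φ₀) ⇒ h = h₀·(1−φ₀)/(1−φ)
h = 0.114 × (1 − 0.71)/(1 − 0.1646) = 0.114 × 0.3471 = 0.0396 km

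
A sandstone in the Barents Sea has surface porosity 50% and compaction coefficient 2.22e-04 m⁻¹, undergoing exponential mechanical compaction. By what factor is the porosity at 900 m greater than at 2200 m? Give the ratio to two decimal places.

1.33

Working in km (1 km = 1000 m; β in km⁻¹ = β in m⁻¹ × 1000):
φ(z₁)/φ(z₂) = e^(−β·z₁)/e^(−β·z₂) = e^{β(z₂−z₁)}
= exp(0.222 × 1.3) = exp(0.2886) = 1.3346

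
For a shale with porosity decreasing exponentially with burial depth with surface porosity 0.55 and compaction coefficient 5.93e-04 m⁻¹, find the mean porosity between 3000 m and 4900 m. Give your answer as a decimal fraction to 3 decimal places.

0.056

Working in km (1 km = 1000 m; c in km⁻¹ = c in m⁻¹ × 1000):
⟨n⟩ = (1/(Z₂−Z₁)) ∫ n₀ e^(−cZ) dZ = n₀·(e^(−c·Z₁) − e^(−c·Z₂)) / (c·(Z₂−Z₁))
e^(−0.593×3) = 0.1688; e^(−0.593×4.9) = 0.0547
⟨n⟩ = 0.55 × (0.1688 − 0.0547) / (0.593 × 1.9) = 0.55 × 0.1013 = 0.0557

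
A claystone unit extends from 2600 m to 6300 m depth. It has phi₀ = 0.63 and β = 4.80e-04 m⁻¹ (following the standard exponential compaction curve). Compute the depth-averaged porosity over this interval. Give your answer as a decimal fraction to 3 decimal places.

Working in km (1 km = 1000 m; β in km⁻¹ = β in m⁻¹ × 1000):
⟨phi⟩ = (1/(d₂−d₁)) ∫ phi₀ e^(−βd) dd = phi₀·(e^(−β·d₁) − e^(−β·d₂)) / (β·(d₂−d₁))
e^(−0.48×2.6) = 0.2871; e^(−0.48×6.3) = 0.0486
⟨phi⟩ = 0.63 × (0.2871 − 0.0486) / (0.48 × 3.7) = 0.63 × 0.1343 = 0.0846

0.085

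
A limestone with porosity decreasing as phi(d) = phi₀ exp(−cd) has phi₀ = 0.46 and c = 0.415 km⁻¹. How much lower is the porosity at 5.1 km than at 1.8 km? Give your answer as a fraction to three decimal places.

0.163

phi(1.8) = 0.46·e^(−0.415×1.8) = 0.2179
phi(5.1) = 0.46·e^(−0.415×5.1) = 0.0554
Δphi = 0.2179 − 0.0554 = 0.1625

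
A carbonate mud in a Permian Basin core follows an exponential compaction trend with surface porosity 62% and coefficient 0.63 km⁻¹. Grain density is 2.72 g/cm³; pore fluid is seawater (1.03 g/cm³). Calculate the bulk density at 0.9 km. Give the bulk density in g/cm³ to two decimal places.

Porosity at depth: phi = 0.62·exp(−0.63×0.9) = 0.62×0.5672 = 0.3517
Bulk density: ρ_b = (1−phi)ρ_g + phi·ρ_f = 0.6483×2.72 + 0.3517×1.03
       = 1.763 + 0.362 = 2.126 g/cm³

2.13 g/cm³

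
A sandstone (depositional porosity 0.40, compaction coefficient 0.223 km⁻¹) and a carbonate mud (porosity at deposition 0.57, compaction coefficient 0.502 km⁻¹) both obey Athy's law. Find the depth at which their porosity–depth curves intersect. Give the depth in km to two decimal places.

1.27 km

Set φ₀ₐ e^(−kₐz) = φ₀ᵦ e^(−kᵦz) ⇒ ln(φ₀ₐ/φ₀ᵦ) = (kₐ − kᵦ)·z
z = ln(0.4/0.57) / (0.223 − 0.502) = -0.3542 / -0.279 = 1.269 km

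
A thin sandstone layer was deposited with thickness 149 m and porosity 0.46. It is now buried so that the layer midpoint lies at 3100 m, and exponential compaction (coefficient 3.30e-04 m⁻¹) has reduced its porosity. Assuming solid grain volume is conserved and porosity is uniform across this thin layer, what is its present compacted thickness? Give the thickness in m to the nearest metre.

Working in km (1 km = 1000 m; β in km⁻¹ = β in m⁻¹ × 1000):
Porosity at 3.1 km: φ = 0.46·exp(−0.33×3.1) = 0.1654
Solid-volume conservation: h(1−φ) = h₀(1−φ₀) ⇒ h = h₀·(1−φ₀)/(1−φ)
h = 0.149 × (1 − 0.46)/(1 − 0.1654) = 0.149 × 0.6470 = 0.0964 km

96 m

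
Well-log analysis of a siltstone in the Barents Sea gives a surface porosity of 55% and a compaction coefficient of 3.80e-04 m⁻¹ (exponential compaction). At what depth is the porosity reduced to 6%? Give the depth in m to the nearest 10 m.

Working in km (1 km = 1000 m; k in km⁻¹ = k in m⁻¹ × 1000):
Invert Athy's law: d = ln(φ₀/φ) / k
d = ln(0.55/0.06) / 0.38 = ln(9.167) / 0.38 = 2.2156 / 0.38 = 5.830 km

5830 m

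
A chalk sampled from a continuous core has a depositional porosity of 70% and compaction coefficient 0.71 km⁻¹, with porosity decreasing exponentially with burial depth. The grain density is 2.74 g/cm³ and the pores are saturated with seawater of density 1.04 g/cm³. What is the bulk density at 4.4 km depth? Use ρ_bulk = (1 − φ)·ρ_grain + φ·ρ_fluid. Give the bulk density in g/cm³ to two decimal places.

Porosity at depth: φ = 0.7·exp(−0.71×4.4) = 0.7×0.0440 = 0.0308
Bulk density: ρ_b = (1−φ)ρ_g + φ·ρ_f = 0.9692×2.74 + 0.0308×1.04
       = 2.656 + 0.032 = 2.688 g/cm³

2.69 g/cm³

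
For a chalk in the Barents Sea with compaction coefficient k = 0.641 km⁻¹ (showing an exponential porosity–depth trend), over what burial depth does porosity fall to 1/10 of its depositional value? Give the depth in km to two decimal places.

3.59 km

phi/phi₀ = 1/10 ⇒ exp(−k·d) = 1/10 ⇒ d = ln(10) / k
d = 2.3026 / 0.641 = 3.592 km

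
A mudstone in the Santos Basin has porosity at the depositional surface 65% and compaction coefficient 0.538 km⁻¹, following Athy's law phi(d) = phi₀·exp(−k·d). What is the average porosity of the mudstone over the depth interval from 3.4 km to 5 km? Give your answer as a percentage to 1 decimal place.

⟨phi⟩ = (1/(d₂−d₁)) ∫ phi₀ e^(−kd) dd = phi₀·(e^(−k·d₁) − e^(−k·d₂)) / (k·(d₂−d₁))
e^(−0.538×3.4) = 0.1605; e^(−0.538×5) = 0.0679
⟨phi⟩ = 0.65 × (0.1605 − 0.0679) / (0.538 × 1.6) = 0.65 × 0.1076 = 0.0700

7.0%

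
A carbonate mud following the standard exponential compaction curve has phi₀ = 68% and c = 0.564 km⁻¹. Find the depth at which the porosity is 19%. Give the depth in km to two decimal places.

2.26 km

Invert Athy's law: Z = ln(phi₀/phi) / c
Z = ln(0.68/0.19) / 0.564 = ln(3.579) / 0.564 = 1.2751 / 0.564 = 2.261 km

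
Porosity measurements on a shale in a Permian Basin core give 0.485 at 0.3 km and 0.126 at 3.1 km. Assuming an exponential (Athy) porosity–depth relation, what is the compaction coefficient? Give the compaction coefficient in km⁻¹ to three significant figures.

0.481 km⁻¹

Athy: n(z) = n₀ e^(−cz) ⇒ n₁/n₂ = e^{c(z₂−z₁)} ⇒ c = ln(n₁/n₂)/(z₂−z₁)
c = ln(0.485/0.126) / (3.1 − 0.3) = ln(3.849) / 2.8 = 1.3479 / 2.8 = 0.4814 km⁻¹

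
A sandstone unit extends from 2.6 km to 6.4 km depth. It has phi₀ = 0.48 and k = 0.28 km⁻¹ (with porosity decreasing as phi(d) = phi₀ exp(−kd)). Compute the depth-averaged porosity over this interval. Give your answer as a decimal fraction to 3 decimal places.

0.143

⟨phi⟩ = (1/(d₂−d₁)) ∫ phi₀ e^(−kd) dd = phi₀·(e^(−k·d₁) − e^(−k·d₂)) / (k·(d₂−d₁))
e^(−0.28×2.6) = 0.4829; e^(−0.28×6.4) = 0.1666
⟨phi⟩ = 0.48 × (0.4829 − 0.1666) / (0.28 × 3.8) = 0.48 × 0.2972 = 0.1427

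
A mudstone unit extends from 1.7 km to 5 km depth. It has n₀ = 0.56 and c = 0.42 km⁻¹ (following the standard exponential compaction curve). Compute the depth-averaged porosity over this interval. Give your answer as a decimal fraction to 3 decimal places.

0.148

⟨n⟩ = (1/(d₂−d₁)) ∫ n₀ e^(−cd) dd = n₀·(e^(−c·d₁) − e^(−c·d₂)) / (c·(d₂−d₁))
e^(−0.42×1.7) = 0.4897; e^(−0.42×5) = 0.1225
⟨n⟩ = 0.56 × (0.4897 − 0.1225) / (0.42 × 3.3) = 0.56 × 0.2650 = 0.1484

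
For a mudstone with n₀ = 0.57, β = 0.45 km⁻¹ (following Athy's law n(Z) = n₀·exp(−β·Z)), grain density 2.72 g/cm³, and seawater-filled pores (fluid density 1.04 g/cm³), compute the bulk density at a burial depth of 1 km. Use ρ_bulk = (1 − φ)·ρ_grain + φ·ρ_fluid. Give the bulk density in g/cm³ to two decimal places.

2.11 g/cm³

Porosity at depth: n = 0.57·exp(−0.45×1) = 0.57×0.6376 = 0.3634
Bulk density: ρ_b = (1−n)ρ_g + n·ρ_f = 0.6366×2.72 + 0.3634×1.04
       = 1.731 + 0.378 = 2.109 g/cm³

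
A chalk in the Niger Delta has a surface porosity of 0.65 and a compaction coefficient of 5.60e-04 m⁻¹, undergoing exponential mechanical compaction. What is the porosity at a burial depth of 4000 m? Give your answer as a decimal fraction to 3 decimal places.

0.069

Working in km (1 km = 1000 m; c in km⁻¹ = c in m⁻¹ × 1000):
phi = phi₀·exp(−c·d) = 0.65 × exp(−0.56 × 4) = 0.65 × exp(−2.24)
  = 0.65 × 0.1065 = 0.0692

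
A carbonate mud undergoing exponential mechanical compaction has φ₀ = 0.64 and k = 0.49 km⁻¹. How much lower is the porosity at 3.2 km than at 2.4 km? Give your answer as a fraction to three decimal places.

φ(2.4) = 0.64·e^(−0.49×2.4) = 0.1974
φ(3.2) = 0.64·e^(−0.49×3.2) = 0.1334
Δφ = 0.1974 − 0.1334 = 0.0640

0.064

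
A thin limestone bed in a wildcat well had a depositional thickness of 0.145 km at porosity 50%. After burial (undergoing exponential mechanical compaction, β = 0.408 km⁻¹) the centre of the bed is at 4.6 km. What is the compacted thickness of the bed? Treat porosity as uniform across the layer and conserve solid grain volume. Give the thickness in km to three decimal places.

Porosity at 4.6 km: n = 0.5·exp(−0.408×4.6) = 0.0765
Solid-volume conservation: h(1−n) = h₀(1−n₀) ⇒ h = h₀·(1−n₀)/(1−n)
h = 0.145 × (1 − 0.5)/(1 − 0.0765) = 0.145 × 0.5414 = 0.0785 km

0.079 km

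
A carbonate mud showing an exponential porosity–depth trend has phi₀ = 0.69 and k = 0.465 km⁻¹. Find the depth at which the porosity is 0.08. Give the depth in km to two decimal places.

Invert Athy's law: z = ln(phi₀/phi) / k
z = ln(0.69/0.08) / 0.465 = ln(8.625) / 0.465 = 2.1547 / 0.465 = 4.634 km

4.63 km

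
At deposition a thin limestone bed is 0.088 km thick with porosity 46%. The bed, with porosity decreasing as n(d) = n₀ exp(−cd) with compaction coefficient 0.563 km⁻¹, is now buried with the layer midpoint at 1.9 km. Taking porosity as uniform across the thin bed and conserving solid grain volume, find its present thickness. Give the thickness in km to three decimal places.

Porosity at 1.9 km: n = 0.46·exp(−0.563×1.9) = 0.1578
Solid-volume conservation: h(1−n) = h₀(1−n₀) ⇒ h = h₀·(1−n₀)/(1−n)
h = 0.088 × (1 − 0.46)/(1 − 0.1578) = 0.088 × 0.6412 = 0.0564 km

0.056 km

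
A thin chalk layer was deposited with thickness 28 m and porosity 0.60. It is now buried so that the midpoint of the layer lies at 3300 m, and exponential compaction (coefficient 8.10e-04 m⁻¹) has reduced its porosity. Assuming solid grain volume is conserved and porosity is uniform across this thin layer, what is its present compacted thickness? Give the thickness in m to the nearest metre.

12 m

Working in km (1 km = 1000 m; k in km⁻¹ = k in m⁻¹ × 1000):
Porosity at 3.3 km: φ = 0.6·exp(−0.81×3.3) = 0.0414
Solid-volume conservation: h(1−φ) = h₀(1−φ₀) ⇒ h = h₀·(1−φ₀)/(1−φ)
h = 0.028 × (1 − 0.6)/(1 − 0.0414) = 0.028 × 0.4173 = 0.0117 km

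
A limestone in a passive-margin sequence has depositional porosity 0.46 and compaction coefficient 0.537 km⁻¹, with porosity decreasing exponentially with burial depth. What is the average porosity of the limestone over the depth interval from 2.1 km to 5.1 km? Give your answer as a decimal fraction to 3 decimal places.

0.074

⟨phi⟩ = (1/(z₂−z₁)) ∫ phi₀ e^(−cz) dz = phi₀·(e^(−c·z₁) − e^(−c·z₂)) / (c·(z₂−z₁))
e^(−0.537×2.1) = 0.3238; e^(−0.537×5.1) = 0.0647
⟨phi⟩ = 0.46 × (0.3238 − 0.0647) / (0.537 × 3) = 0.46 × 0.1608 = 0.0740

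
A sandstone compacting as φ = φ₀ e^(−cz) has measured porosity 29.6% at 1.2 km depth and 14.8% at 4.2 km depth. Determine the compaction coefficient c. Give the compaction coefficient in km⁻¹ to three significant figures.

Athy: φ(z) = φ₀ e^(−cz) ⇒ φ₁/φ₂ = e^{c(z₂−z₁)} ⇒ c = ln(φ₁/φ₂)/(z₂−z₁)
c = ln(0.296/0.148) / (4.2 − 1.2) = ln(2) / 3 = 0.6931 / 3 = 0.231 km⁻¹

0.231 km⁻¹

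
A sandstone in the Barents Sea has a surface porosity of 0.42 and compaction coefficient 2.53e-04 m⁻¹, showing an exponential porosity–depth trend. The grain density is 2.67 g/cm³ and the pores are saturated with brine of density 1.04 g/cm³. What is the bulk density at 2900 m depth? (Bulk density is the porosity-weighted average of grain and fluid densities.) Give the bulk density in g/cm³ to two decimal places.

Working in km (1 km = 1000 m; k in km⁻¹ = k in m⁻¹ × 1000):
Porosity at depth: n = 0.42·exp(−0.253×2.9) = 0.42×0.4801 = 0.2017
Bulk density: ρ_b = (1−n)ρ_g + n·ρ_f = 0.7983×2.67 + 0.2017×1.04
       = 2.132 + 0.210 = 2.341 g/cm³

2.34 g/cm³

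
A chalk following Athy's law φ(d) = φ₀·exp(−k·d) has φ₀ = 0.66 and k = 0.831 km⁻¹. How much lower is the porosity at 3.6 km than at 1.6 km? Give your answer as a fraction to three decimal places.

φ(1.6) = 0.66·e^(−0.831×1.6) = 0.1746
φ(3.6) = 0.66·e^(−0.831×3.6) = 0.0331
Δφ = 0.1746 − 0.0331 = 0.1415

0.141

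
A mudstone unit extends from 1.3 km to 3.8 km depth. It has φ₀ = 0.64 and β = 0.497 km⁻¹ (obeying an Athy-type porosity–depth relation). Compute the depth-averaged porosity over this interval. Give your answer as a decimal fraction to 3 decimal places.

⟨φ⟩ = (1/(d₂−d₁)) ∫ φ₀ e^(−βd) dd = φ₀·(e^(−β·d₁) − e^(−β·d₂)) / (β·(d₂−d₁))
e^(−0.497×1.3) = 0.5241; e^(−0.497×3.8) = 0.1513
⟨φ⟩ = 0.64 × (0.5241 − 0.1513) / (0.497 × 2.5) = 0.64 × 0.3000 = 0.1920

0.192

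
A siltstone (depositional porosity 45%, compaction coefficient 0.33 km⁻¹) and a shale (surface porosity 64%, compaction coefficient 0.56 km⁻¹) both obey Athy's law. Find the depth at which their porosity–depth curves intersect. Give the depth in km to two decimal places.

1.53 km

Set φ₀ₐ e^(−kₐZ) = φ₀ᵦ e^(−kᵦZ) ⇒ ln(φ₀ₐ/φ₀ᵦ) = (kₐ − kᵦ)·Z
Z = ln(0.45/0.64) / (0.33 − 0.56) = -0.3522 / -0.23 = 1.531 km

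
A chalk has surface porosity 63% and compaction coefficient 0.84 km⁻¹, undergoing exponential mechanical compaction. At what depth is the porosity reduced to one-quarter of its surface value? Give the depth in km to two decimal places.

φ/φ₀ = 1/4 ⇒ exp(−c·d) = 1/4 ⇒ d = ln(4) / c
d = 1.3863 / 0.84 = 1.650 km

1.65 km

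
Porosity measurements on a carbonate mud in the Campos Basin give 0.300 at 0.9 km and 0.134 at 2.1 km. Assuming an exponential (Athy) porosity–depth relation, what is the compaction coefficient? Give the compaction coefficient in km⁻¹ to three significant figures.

0.672 km⁻¹

Athy: phi(z) = phi₀ e^(−βz) ⇒ phi₁/phi₂ = e^{β(z₂−z₁)} ⇒ β = ln(phi₁/phi₂)/(z₂−z₁)
β = ln(0.3/0.134) / (2.1 − 0.9) = ln(2.239) / 1.2 = 0.8059 / 1.2 = 0.6716 km⁻¹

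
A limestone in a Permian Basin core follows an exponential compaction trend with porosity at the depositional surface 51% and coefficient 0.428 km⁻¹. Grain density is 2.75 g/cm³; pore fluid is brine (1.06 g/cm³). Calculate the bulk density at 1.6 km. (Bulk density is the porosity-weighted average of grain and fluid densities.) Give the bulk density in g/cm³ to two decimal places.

2.32 g/cm³

Porosity at depth: phi = 0.51·exp(−0.428×1.6) = 0.51×0.5042 = 0.2571
Bulk density: ρ_b = (1−phi)ρ_g + phi·ρ_f = 0.7429×2.75 + 0.2571×1.06
       = 2.043 + 0.273 = 2.315 g/cm³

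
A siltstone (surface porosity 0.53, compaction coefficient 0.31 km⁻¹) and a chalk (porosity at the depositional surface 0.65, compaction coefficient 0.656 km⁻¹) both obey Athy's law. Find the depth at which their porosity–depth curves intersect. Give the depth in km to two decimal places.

0.59 km

Set n₀ₐ e^(−βₐd) = n₀ᵦ e^(−βᵦd) ⇒ ln(n₀ₐ/n₀ᵦ) = (βₐ − βᵦ)·d
d = ln(0.53/0.65) / (0.31 − 0.656) = -0.2041 / -0.346 = 0.590 km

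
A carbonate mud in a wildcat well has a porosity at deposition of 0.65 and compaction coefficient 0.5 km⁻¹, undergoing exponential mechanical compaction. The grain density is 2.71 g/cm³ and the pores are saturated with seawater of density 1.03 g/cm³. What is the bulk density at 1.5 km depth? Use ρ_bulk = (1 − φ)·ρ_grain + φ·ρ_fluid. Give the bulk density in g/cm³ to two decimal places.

Porosity at depth: φ = 0.65·exp(−0.5×1.5) = 0.65×0.4724 = 0.3070
Bulk density: ρ_b = (1−φ)ρ_g + φ·ρ_f = 0.6930×2.71 + 0.3070×1.03
       = 1.878 + 0.316 = 2.194 g/cm³

2.19 g/cm³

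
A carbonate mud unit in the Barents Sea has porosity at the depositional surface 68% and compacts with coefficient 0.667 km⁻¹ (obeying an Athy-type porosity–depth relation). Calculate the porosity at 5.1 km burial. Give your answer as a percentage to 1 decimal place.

n = n₀·exp(−β·z) = 0.68 × exp(−0.667 × 5.1) = 0.68 × exp(−3.402)
  = 0.68 × 0.0333 = 0.0227

2.3%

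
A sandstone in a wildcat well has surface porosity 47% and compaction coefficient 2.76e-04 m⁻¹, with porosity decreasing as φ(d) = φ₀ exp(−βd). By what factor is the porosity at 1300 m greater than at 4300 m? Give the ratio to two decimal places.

Working in km (1 km = 1000 m; β in km⁻¹ = β in m⁻¹ × 1000):
φ(d₁)/φ(d₂) = e^(−β·d₁)/e^(−β·d₂) = e^{β(d₂−d₁)}
= exp(0.276 × 3) = exp(0.828) = 2.2887

2.29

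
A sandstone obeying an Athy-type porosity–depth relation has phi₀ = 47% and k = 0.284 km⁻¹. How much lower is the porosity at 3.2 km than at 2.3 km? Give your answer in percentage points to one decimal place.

5.5 percentage points

phi(2.3) = 0.47·e^(−0.284×2.3) = 0.2446
phi(3.2) = 0.47·e^(−0.284×3.2) = 0.1894
Δphi = 0.2446 − 0.1894 = 0.0552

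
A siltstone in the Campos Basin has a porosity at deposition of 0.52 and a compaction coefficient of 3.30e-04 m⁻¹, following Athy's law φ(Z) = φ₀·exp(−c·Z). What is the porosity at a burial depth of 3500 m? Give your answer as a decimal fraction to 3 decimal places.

Working in km (1 km = 1000 m; c in km⁻¹ = c in m⁻¹ × 1000):
φ = φ₀·exp(−c·Z) = 0.52 × exp(−0.33 × 3.5) = 0.52 × exp(−1.155)
  = 0.52 × 0.3151 = 0.1638

0.164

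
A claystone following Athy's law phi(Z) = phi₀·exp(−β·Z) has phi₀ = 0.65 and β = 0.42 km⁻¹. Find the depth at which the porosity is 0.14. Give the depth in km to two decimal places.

Invert Athy's law: Z = ln(phi₀/phi) / β
Z = ln(0.65/0.14) / 0.42 = ln(4.643) / 0.42 = 1.5353 / 0.42 = 3.656 km

3.66 km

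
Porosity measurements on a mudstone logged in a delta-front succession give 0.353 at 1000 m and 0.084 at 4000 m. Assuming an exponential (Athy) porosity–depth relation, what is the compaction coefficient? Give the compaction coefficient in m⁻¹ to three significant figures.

0.000479 m⁻¹

Working in km (1 km = 1000 m; k in km⁻¹ = k in m⁻¹ × 1000):
Athy: phi(z) = phi₀ e^(−kz) ⇒ phi₁/phi₂ = e^{k(z₂−z₁)} ⇒ k = ln(phi₁/phi₂)/(z₂−z₁)
k = ln(0.353/0.084) / (4 − 1) = ln(4.202) / 3 = 1.4357 / 3 = 0.4786 km⁻¹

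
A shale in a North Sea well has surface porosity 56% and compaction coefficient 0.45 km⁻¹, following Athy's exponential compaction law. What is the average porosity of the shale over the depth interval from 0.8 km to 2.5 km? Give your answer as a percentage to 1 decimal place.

⟨phi⟩ = (1/(Z₂−Z₁)) ∫ phi₀ e^(−cZ) dZ = phi₀·(e^(−c·Z₁) − e^(−c·Z₂)) / (c·(Z₂−Z₁))
e^(−0.45×0.8) = 0.6977; e^(−0.45×2.5) = 0.3247
⟨phi⟩ = 0.56 × (0.6977 − 0.3247) / (0.45 × 1.7) = 0.56 × 0.4876 = 0.2731

27.3%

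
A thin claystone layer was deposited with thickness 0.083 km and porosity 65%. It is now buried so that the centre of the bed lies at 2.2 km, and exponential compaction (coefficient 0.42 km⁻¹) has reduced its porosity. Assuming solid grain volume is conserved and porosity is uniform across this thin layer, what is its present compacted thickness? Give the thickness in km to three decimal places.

Porosity at 2.2 km: φ = 0.65·exp(−0.42×2.2) = 0.2580
Solid-volume conservation: h(1−φ) = h₀(1−φ₀) ⇒ h = h₀·(1−φ₀)/(1−φ)
h = 0.083 × (1 − 0.65)/(1 − 0.2580) = 0.083 × 0.4717 = 0.0392 km

0.039 km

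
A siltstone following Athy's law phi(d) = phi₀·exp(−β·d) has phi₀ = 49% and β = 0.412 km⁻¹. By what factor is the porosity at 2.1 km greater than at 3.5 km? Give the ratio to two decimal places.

1.78

phi(d₁)/phi(d₂) = e^(−β·d₁)/e^(−β·d₂) = e^{β(d₂−d₁)}
= exp(0.412 × 1.4) = exp(0.5768) = 1.7803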